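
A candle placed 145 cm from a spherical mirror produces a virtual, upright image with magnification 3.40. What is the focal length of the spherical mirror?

m = −d_i/d_o ⇒ d_i = −m·d_o = −(+3.40)·(145) = -493.0 cm.
1/f = 1/d_o + 1/d_i = 1/(145) + 1/(-493.0) = 0.004868, so f = 205 cm.
Since f is positive, the spherical mirror is concave.

f = 205 cm (concave)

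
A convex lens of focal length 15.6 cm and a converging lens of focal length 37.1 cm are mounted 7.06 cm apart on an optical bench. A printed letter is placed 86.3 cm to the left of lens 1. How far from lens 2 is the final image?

9.06 cm

Lens 1: 1/d_i1 = 1/f₁ − 1/d_o1 = 1/(15.6) − 1/(86.3) = 0.05252, so d_i1 = 19.04 cm.
The intermediate image is 19.04 cm to the right of lens 1, which lies 11.98 cm to the right of lens 2 — a virtual object — so d_o2 = −11.98 cm.
Lens 2: 1/d_i2 = 1/f₂ − 1/d_o2 = 1/(37.1) − 1/(-11.98) = 0.1104, so d_i2 = 9.06 cm.
The final image is real, 9.06 cm to the right of lens 2 (overall magnification ≈ -0.17).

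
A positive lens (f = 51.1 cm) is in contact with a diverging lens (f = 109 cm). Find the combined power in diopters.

P₁ = 1/f₁ = 1/(0.511 m) = +1.957 D; P₂ = 1/f₂ = 1/(-1.09 m) = -0.9174 D.
For thin lenses in contact, P = P₁ + P₂ = (+1.957) + (-0.9174) = +1.04 D.

P = +1.04 D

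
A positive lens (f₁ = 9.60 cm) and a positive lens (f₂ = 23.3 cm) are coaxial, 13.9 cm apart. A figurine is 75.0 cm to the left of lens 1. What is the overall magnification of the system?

m = -0.168

Lens 1: 1/d_i1 = 1/(9.60) − 1/(75.0) = 0.09083, so d_i1 = 11.01 cm; m₁ = −d_i1/d_o1 = -0.1468.
d_o2 = 13.9 − (11.01) = 2.890 cm.
Lens 2: 1/d_i2 = 1/(23.3) − 1/(2.890) = -0.3031, so d_i2 = -3.299 cm; m₂ = −d_i2/d_o2 = +1.142.
m = m₁·m₂ = (-0.1468)(+1.142) = -0.168.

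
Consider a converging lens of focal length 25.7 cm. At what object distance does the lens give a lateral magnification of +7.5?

22.3 cm

m = −d_i/d_o ⇒ d_i = −m·d_o.
1/f = 1/d_o + 1/d_i = 1/d_o − 1/(m·d_o) = (1 − 1/m)/d_o, so d_o = f(1 − 1/m) = (25.70)(1 − 1/(+7.5)) = 22.3 cm.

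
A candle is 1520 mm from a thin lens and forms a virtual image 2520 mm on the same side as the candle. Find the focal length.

f = 3830 mm (converging)

Virtual image ⇒ d_i = −2520 mm.
1/f = 1/d_o + 1/d_i = 1/(1520) + 1/(-2520) = 0.0002611, so f = 3830 mm.
Since f is positive, the thin lens is converging.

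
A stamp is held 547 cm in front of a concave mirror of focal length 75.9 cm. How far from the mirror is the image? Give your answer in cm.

Mirror equation: 1/v = 1/f − 1/u = 1/(75.90) − 1/(547) = 0.01318 − 0.001828 = 0.01135, so v = 88.1 cm.
The image is real, inverted and reduced, in front of the mirror.

88.1 cm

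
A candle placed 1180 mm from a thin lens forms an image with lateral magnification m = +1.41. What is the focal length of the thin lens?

m = −d_i/d_o ⇒ d_i = −m·d_o = −(+1.41)·(1180) = -1664 mm.
1/f = 1/d_o + 1/d_i = 1/(1180) + 1/(-1664) = 0.0002465, so f = 4060 mm.
Since f is positive, the thin lens is converging.

f = 4060 mm (converging)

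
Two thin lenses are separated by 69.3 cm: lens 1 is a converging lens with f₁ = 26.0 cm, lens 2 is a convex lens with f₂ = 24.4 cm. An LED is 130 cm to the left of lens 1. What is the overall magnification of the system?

Lens 1: 1/d_i1 = 1/(26.0) − 1/(130) = 0.03077, so d_i1 = 32.50 cm; m₁ = −d_i1/d_o1 = -0.2500.
d_o2 = 69.3 − (32.50) = 36.80 cm.
Lens 2: 1/d_i2 = 1/(24.4) − 1/(36.80) = 0.01381, so d_i2 = 72.41 cm; m₂ = −d_i2/d_o2 = -1.968.
m = m₁·m₂ = (-0.2500)(-1.968) = +0.492.

m = +0.492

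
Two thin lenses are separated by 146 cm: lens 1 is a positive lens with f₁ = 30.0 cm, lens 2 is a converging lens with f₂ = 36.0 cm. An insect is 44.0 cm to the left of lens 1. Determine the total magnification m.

Lens 1: 1/d_i1 = 1/(30.0) − 1/(44.0) = 0.01061, so d_i1 = 94.29 cm; m₁ = −d_i1/d_o1 = -2.143.
d_o2 = 146 − (94.29) = 51.71 cm.
Lens 2: 1/d_i2 = 1/(36.0) − 1/(51.71) = 0.008439, so d_i2 = 118.5 cm; m₂ = −d_i2/d_o2 = -2.292.
m = m₁·m₂ = (-2.143)(-2.292) = +4.91.

m = +4.91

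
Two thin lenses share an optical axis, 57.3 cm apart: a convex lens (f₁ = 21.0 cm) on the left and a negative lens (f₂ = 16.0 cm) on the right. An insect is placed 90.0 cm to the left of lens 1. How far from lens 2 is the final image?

10.4 cm

Lens 1: 1/d_i1 = 1/f₁ − 1/d_o1 = 1/(21.0) − 1/(90.0) = 0.03651, so d_i1 = 27.39 cm.
The intermediate image is 27.39 cm to the right of lens 1, which is 57.3 − (27.39) = 29.91 cm to the left of lens 2, so d_o2 = +29.91 cm.
Lens 2 is diverging, so f₂ = −16.0 cm.
Lens 2: 1/d_i2 = 1/f₂ − 1/d_o2 = 1/(-16.0) − 1/(29.91) = -0.09593, so d_i2 = -10.4 cm.
The final image is virtual, 10.4 cm to the left of lens 2 (overall magnification ≈ -0.11).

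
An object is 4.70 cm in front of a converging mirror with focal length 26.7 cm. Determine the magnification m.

m = +1.21

1/d_i = 1/f − 1/d_o = 1/(26.70) − 1/(4.70) = -0.1753, so d_i = -5.704 cm.
m = −d_i/d_o = −(-5.704)/(4.70) = +1.21.
The image is virtual, upright and enlarged, behind the mirror.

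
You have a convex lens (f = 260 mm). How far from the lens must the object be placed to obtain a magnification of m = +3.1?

m = −d_i/d_o ⇒ d_i = −m·d_o.
1/f = 1/d_o + 1/d_i = 1/d_o − 1/(m·d_o) = (1 − 1/m)/d_o, so d_o = f(1 − 1/m) = (260.0)(1 − 1/(+3.1)) = 176 mm.

176 mm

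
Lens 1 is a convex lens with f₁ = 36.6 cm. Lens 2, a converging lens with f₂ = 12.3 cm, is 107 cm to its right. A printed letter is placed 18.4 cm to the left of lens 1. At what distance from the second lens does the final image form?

13.4 cm

Lens 1: 1/d_i1 = 1/f₁ − 1/d_o1 = 1/(36.6) − 1/(18.4) = -0.02703, so d_i1 = -37.00 cm.
The intermediate image is 37.00 cm to the left of lens 1 (virtual), which is 107 − (-37.00) = 144.0 cm to the left of lens 2, so d_o2 = +144.0 cm.
Lens 2: 1/d_i2 = 1/f₂ − 1/d_o2 = 1/(12.3) − 1/(144.0) = 0.07436, so d_i2 = 13.4 cm.
The final image is real, 13.4 cm to the right of lens 2 (overall magnification ≈ -0.19).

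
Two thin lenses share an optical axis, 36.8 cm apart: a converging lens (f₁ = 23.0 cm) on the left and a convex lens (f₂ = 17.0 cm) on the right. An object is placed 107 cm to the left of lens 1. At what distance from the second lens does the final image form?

13.4 cm

Lens 1: 1/d_i1 = 1/f₁ − 1/d_o1 = 1/(23.0) − 1/(107) = 0.03413, so d_i1 = 29.30 cm.
The intermediate image is 29.30 cm to the right of lens 1, which is 36.8 − (29.30) = 7.500 cm to the left of lens 2, so d_o2 = +7.500 cm.
Lens 2: 1/d_i2 = 1/f₂ − 1/d_o2 = 1/(17.0) − 1/(7.500) = -0.07451, so d_i2 = -13.4 cm.
The final image is virtual, 13.4 cm to the left of lens 2 (overall magnification ≈ -0.49).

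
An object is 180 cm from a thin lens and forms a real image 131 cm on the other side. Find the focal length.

f = 75.8 cm (converging)

Real image ⇒ d_i = +131 cm.
1/f = 1/d_o + 1/d_i = 1/(180) + 1/(131) = 0.01319, so f = 75.8 cm.
Since f is positive, the thin lens is converging.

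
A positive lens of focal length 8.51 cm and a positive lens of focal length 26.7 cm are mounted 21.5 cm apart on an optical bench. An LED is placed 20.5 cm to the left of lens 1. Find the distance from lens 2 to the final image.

Lens 1: 1/d_i1 = 1/f₁ − 1/d_o1 = 1/(8.51) − 1/(20.5) = 0.06873, so d_i1 = 14.55 cm.
The intermediate image is 14.55 cm to the right of lens 1, which is 21.5 − (14.55) = 6.950 cm to the left of lens 2, so d_o2 = +6.950 cm.
Lens 2: 1/d_i2 = 1/f₂ − 1/d_o2 = 1/(26.7) − 1/(6.950) = -0.1064, so d_i2 = -9.40 cm.
The final image is virtual, 9.40 cm to the left of lens 2 (overall magnification ≈ -0.96).

9.40 cm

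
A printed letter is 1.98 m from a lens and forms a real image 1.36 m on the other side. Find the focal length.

Real image ⇒ d_i = +1.36 m.
1/f = 1/d_o + 1/d_i = 1/(1.98) + 1/(1.36) = 1.240, so f = 0.806 m.
Since f is positive, the lens is converging.

f = 0.806 m (converging)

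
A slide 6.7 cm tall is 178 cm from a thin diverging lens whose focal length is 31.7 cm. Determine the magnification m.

For a diverging lens, f = -31.7 cm.
1/d_i = 1/f − 1/d_o = 1/(-31.70) − 1/(178) = -0.03716, so d_i = -26.91 cm.
m = −d_i/d_o = −(-26.91)/(178) = +0.151.
The image is virtual, upright and reduced, on the same side as the object.

m = +0.151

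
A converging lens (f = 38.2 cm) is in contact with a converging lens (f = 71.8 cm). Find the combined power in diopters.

P = +4.01 D

P₁ = 1/f₁ = 1/(0.382 m) = +2.618 D; P₂ = 1/f₂ = 1/(0.718 m) = +1.393 D.
For thin lenses in contact, P = P₁ + P₂ = (+2.618) + (+1.393) = +4.01 D.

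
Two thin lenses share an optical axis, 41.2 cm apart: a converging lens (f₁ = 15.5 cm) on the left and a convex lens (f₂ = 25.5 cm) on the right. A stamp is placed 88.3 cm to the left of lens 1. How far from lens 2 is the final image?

184 cm

Lens 1: 1/d_i1 = 1/f₁ − 1/d_o1 = 1/(15.5) − 1/(88.3) = 0.05319, so d_i1 = 18.80 cm.
The intermediate image is 18.80 cm to the right of lens 1, which is 41.2 − (18.80) = 22.40 cm to the left of lens 2, so d_o2 = +22.40 cm.
Lens 2: 1/d_i2 = 1/f₂ − 1/d_o2 = 1/(25.5) − 1/(22.40) = -0.005427, so d_i2 = -184 cm.
The final image is virtual, 184 cm to the left of lens 2 (overall magnification ≈ -1.8).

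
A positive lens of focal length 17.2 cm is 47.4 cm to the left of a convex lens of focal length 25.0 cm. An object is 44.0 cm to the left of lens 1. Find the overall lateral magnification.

Lens 1: 1/d_i1 = 1/(17.2) − 1/(44.0) = 0.03541, so d_i1 = 28.24 cm; m₁ = −d_i1/d_o1 = -0.6418.
d_o2 = 47.4 − (28.24) = 19.16 cm.
Lens 2: 1/d_i2 = 1/(25.0) − 1/(19.16) = -0.01219, so d_i2 = -82.02 cm; m₂ = −d_i2/d_o2 = +4.281.
m = m₁·m₂ = (-0.6418)(+4.281) = -2.75.

m = -2.75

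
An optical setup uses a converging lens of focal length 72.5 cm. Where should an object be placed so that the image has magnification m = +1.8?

m = −d_i/d_o ⇒ d_i = −m·d_o.
1/f = 1/d_o + 1/d_i = 1/d_o − 1/(m·d_o) = (1 − 1/m)/d_o, so d_o = f(1 − 1/m) = (72.50)(1 − 1/(+1.8)) = 32.2 cm.

32.2 cm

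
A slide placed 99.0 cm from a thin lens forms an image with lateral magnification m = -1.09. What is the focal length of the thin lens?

m = −d_i/d_o ⇒ d_i = −m·d_o = −(-1.09)·(99.0) = 107.9 cm.
1/f = 1/d_o + 1/d_i = 1/(99.0) + 1/(107.9) = 0.01937, so f = 51.6 cm.
Since f is positive, the thin lens is converging.

f = 51.6 cm (converging)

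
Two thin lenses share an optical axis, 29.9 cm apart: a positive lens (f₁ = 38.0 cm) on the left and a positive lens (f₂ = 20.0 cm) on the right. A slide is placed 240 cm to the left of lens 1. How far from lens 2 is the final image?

8.65 cm

Lens 1: 1/d_i1 = 1/f₁ − 1/d_o1 = 1/(38.0) − 1/(240) = 0.02215, so d_i1 = 45.15 cm.
The intermediate image is 45.15 cm to the right of lens 1, which lies 15.25 cm to the right of lens 2 — a virtual object — so d_o2 = −15.25 cm.
Lens 2: 1/d_i2 = 1/f₂ − 1/d_o2 = 1/(20.0) − 1/(-15.25) = 0.1156, so d_i2 = 8.65 cm.
The final image is real, 8.65 cm to the right of lens 2 (overall magnification ≈ -0.11).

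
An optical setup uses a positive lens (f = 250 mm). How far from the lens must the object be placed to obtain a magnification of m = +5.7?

m = −d_i/d_o ⇒ d_i = −m·d_o.
1/f = 1/d_o + 1/d_i = 1/d_o − 1/(m·d_o) = (1 − 1/m)/d_o, so d_o = f(1 − 1/m) = (250.0)(1 − 1/(+5.7)) = 206 mm.

206 mm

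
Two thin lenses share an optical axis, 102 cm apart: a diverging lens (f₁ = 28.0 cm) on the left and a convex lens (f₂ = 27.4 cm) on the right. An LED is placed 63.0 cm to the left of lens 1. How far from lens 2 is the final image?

Lens 1 is diverging, so f₁ = −28.0 cm.
Lens 1: 1/d_i1 = 1/f₁ − 1/d_o1 = 1/(-28.0) − 1/(63.0) = -0.05159, so d_i1 = -19.38 cm.
The intermediate image is 19.38 cm to the left of lens 1 (virtual), which is 102 − (-19.38) = 121.4 cm to the left of lens 2, so d_o2 = +121.4 cm.
Lens 2: 1/d_i2 = 1/f₂ − 1/d_o2 = 1/(27.4) − 1/(121.4) = 0.02826, so d_i2 = 35.4 cm.
The final image is real, 35.4 cm to the right of lens 2 (overall magnification ≈ -0.090).

35.4 cm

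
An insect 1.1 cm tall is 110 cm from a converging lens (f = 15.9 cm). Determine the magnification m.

1/d_i = 1/f − 1/d_o = 1/(15.90) − 1/(110) = 0.05380, so d_i = 18.59 cm.
m = −d_i/d_o = −(18.59)/(110) = -0.169.
The image is real, inverted and reduced, on the far side of the lens.

m = -0.169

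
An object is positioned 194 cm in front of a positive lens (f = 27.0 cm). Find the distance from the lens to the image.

31.4 cm

Thin-lens equation: 1/v = 1/f − 1/u = 1/(27.00) − 1/(194) = 0.03704 − 0.005155 = 0.03188, so v = 31.4 cm.
The image is real, inverted and reduced, on the far side of the lens.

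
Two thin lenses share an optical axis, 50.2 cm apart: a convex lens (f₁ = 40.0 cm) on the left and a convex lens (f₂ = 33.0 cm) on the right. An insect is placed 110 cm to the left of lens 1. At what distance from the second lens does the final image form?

9.15 cm

Lens 1: 1/d_i1 = 1/f₁ − 1/d_o1 = 1/(40.0) − 1/(110) = 0.01591, so d_i1 = 62.86 cm.
The intermediate image is 62.86 cm to the right of lens 1, which lies 12.66 cm to the right of lens 2 — a virtual object — so d_o2 = −12.66 cm.
Lens 2: 1/d_i2 = 1/f₂ − 1/d_o2 = 1/(33.0) − 1/(-12.66) = 0.1093, so d_i2 = 9.15 cm.
The final image is real, 9.15 cm to the right of lens 2 (overall magnification ≈ -0.41).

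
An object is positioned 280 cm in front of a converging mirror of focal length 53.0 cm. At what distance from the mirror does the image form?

65.4 cm

Mirror equation: 1/d_i = 1/f − 1/d_o = 1/(53.00) − 1/(280) = 0.01887 − 0.003571 = 0.01530, so d_i = 65.4 cm.
The image is real, inverted and reduced, in front of the mirror.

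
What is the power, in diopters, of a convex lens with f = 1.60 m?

P = 1/f = 1/(1.60 m) = +0.625 D.

P = +0.625 D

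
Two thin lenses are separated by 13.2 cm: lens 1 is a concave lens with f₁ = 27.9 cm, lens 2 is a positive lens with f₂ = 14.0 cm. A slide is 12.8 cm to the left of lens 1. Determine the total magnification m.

m = -1.20

f₁ = −27.9 cm (diverging).
Lens 1: 1/d_i1 = 1/(-27.9) − 1/(12.8) = -0.1140, so d_i1 = -8.774 cm; m₁ = −d_i1/d_o1 = +0.6855.
d_o2 = 13.2 − (-8.774) = 21.97 cm.
Lens 2: 1/d_i2 = 1/(14.0) − 1/(21.97) = 0.02591, so d_i2 = 38.59 cm; m₂ = −d_i2/d_o2 = -1.757.
m = m₁·m₂ = (+0.6855)(-1.757) = -1.20.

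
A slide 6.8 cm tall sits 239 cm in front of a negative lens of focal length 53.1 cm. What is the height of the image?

For a negative lens, f = -53.1 cm.
1/d_i = 1/f − 1/d_o = 1/(-53.10) − 1/(239) = -0.02302, so d_i = -43.45 cm.
m = −d_i/d_o = +0.1818.
|h_i| = |m|·h_o = 0.1818 × 6.8 = 1.24 cm. The image is virtual, upright and reduced, on the same side as the object.

1.24 cm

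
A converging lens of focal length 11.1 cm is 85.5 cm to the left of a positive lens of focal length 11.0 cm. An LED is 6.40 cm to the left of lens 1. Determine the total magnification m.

Lens 1: 1/d_i1 = 1/(11.1) − 1/(6.40) = -0.06616, so d_i1 = -15.11 cm; m₁ = −d_i1/d_o1 = +2.361.
d_o2 = 85.5 − (-15.11) = 100.6 cm.
Lens 2: 1/d_i2 = 1/(11.0) − 1/(100.6) = 0.08097, so d_i2 = 12.35 cm; m₂ = −d_i2/d_o2 = -0.1228.
m = m₁·m₂ = (+2.361)(-0.1228) = -0.290.

m = -0.290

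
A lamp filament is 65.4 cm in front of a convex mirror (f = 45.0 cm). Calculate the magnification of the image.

m = +0.408

For a convex mirror, f = -45.0 cm.
1/d_i = 1/f − 1/d_o = 1/(-45.00) − 1/(65.4) = -0.03751, so d_i = -26.66 cm.
m = −d_i/d_o = −(-26.66)/(65.4) = +0.408.
The image is virtual, upright and reduced, behind the mirror.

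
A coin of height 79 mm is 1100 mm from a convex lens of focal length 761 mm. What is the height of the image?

1/d_i = 1/f − 1/d_o = 1/(761.0) − 1/(1100) = 0.0004050, so d_i = 2469 mm.
m = −d_i/d_o = -2.245.
|h_i| = |m|·h_o = 2.245 × 79 = 177 mm. The image is real, inverted and enlarged, on the far side of the lens.

177 mm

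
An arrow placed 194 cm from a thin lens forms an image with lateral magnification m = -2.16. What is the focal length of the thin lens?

m = −d_i/d_o ⇒ d_i = −m·d_o = −(-2.16)·(194) = 419.0 cm.
1/f = 1/d_o + 1/d_i = 1/(194) + 1/(419.0) = 0.007541, so f = 133 cm.
Since f is positive, the thin lens is converging.

f = 133 cm (converging)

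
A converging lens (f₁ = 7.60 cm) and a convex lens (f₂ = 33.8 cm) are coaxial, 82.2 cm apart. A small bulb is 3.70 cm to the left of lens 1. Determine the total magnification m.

Lens 1: 1/d_i1 = 1/(7.60) − 1/(3.70) = -0.1387, so d_i1 = -7.210 cm; m₁ = −d_i1/d_o1 = +1.949.
d_o2 = 82.2 − (-7.210) = 89.41 cm.
Lens 2: 1/d_i2 = 1/(33.8) − 1/(89.41) = 0.01840, so d_i2 = 54.34 cm; m₂ = −d_i2/d_o2 = -0.6078.
m = m₁·m₂ = (+1.949)(-0.6078) = -1.18.

m = -1.18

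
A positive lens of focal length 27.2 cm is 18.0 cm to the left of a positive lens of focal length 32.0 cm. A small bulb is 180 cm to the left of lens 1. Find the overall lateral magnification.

Lens 1: 1/d_i1 = 1/(27.2) − 1/(180) = 0.03121, so d_i1 = 32.04 cm; m₁ = −d_i1/d_o1 = -0.1780.
d_o2 = 18.0 − (32.04) = -14.04 cm (virtual object).
Lens 2: 1/d_i2 = 1/(32.0) − 1/(-14.04) = 0.1025, so d_i2 = 9.758 cm; m₂ = −d_i2/d_o2 = +0.6950.
m = m₁·m₂ = (-0.1780)(+0.6950) = -0.124.

m = -0.124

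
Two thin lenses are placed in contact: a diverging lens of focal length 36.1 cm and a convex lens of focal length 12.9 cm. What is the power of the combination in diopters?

P₁ = 1/f₁ = 1/(-0.361 m) = -2.770 D; P₂ = 1/f₂ = 1/(0.129 m) = +7.752 D.
For thin lenses in contact, P = P₁ + P₂ = (-2.770) + (+7.752) = +4.98 D.

P = +4.98 D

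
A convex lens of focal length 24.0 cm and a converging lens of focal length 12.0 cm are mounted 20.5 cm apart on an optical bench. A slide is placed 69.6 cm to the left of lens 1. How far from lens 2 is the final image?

Lens 1: 1/d_i1 = 1/f₁ − 1/d_o1 = 1/(24.0) − 1/(69.6) = 0.02730, so d_i1 = 36.63 cm.
The intermediate image is 36.63 cm to the right of lens 1, which lies 16.13 cm to the right of lens 2 — a virtual object — so d_o2 = −16.13 cm.
Lens 2: 1/d_i2 = 1/f₂ − 1/d_o2 = 1/(12.0) − 1/(-16.13) = 0.1453, so d_i2 = 6.88 cm.
The final image is real, 6.88 cm to the right of lens 2 (overall magnification ≈ -0.22).

6.88 cm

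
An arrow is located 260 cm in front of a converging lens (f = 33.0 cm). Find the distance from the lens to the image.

Thin-lens equation: 1/v = 1/f − 1/u = 1/(33.00) − 1/(260) = 0.03030 − 0.003846 = 0.02646, so v = 37.8 cm.
The image is real, inverted and reduced, on the far side of the lens.

37.8 cm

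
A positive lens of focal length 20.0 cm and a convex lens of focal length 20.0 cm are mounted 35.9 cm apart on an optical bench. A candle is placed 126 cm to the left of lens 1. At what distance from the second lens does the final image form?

30.8 cm

Lens 1: 1/d_i1 = 1/f₁ − 1/d_o1 = 1/(20.0) − 1/(126) = 0.04206, so d_i1 = 23.77 cm.
The intermediate image is 23.77 cm to the right of lens 1, which is 35.9 − (23.77) = 12.13 cm to the left of lens 2, so d_o2 = +12.13 cm.
Lens 2: 1/d_i2 = 1/f₂ − 1/d_o2 = 1/(20.0) − 1/(12.13) = -0.03244, so d_i2 = -30.8 cm.
The final image is virtual, 30.8 cm to the left of lens 2 (overall magnification ≈ -0.48).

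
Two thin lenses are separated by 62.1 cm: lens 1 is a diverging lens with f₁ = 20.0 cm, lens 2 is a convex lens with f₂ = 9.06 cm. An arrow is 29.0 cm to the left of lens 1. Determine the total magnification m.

f₁ = −20.0 cm (diverging).
Lens 1: 1/d_i1 = 1/(-20.0) − 1/(29.0) = -0.08448, so d_i1 = -11.84 cm; m₁ = −d_i1/d_o1 = +0.4083.
d_o2 = 62.1 − (-11.84) = 73.94 cm.
Lens 2: 1/d_i2 = 1/(9.06) − 1/(73.94) = 0.09685, so d_i2 = 10.33 cm; m₂ = −d_i2/d_o2 = -0.1396.
m = m₁·m₂ = (+0.4083)(-0.1396) = -0.0570.

m = -0.0570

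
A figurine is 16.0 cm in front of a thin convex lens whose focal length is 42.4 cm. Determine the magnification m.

1/d_i = 1/f − 1/d_o = 1/(42.40) − 1/(16.0) = -0.03892, so d_i = -25.70 cm.
m = −d_i/d_o = −(-25.70)/(16.0) = +1.61.
The image is virtual, upright and enlarged, on the same side as the object.

m = +1.61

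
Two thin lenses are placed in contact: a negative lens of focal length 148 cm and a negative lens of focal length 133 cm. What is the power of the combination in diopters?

P = -1.43 D

P₁ = 1/f₁ = 1/(-1.48 m) = -0.6757 D; P₂ = 1/f₂ = 1/(-1.33 m) = -0.7519 D.
For thin lenses in contact, P = P₁ + P₂ = (-0.6757) + (-0.7519) = -1.43 D.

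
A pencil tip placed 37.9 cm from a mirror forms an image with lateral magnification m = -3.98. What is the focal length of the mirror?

f = 30.3 cm (concave)

m = −d_i/d_o ⇒ d_i = −m·d_o = −(-3.98)·(37.9) = 150.8 cm.
1/f = 1/d_o + 1/d_i = 1/(37.9) + 1/(150.8) = 0.03302, so f = 30.3 cm.
Since f is positive, the mirror is concave.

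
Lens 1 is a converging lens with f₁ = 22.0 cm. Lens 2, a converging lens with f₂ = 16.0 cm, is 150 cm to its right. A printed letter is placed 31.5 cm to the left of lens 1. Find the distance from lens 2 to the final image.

Lens 1: 1/d_i1 = 1/f₁ − 1/d_o1 = 1/(22.0) − 1/(31.5) = 0.01371, so d_i1 = 72.95 cm.
The intermediate image is 72.95 cm to the right of lens 1, which is 150 − (72.95) = 77.05 cm to the left of lens 2, so d_o2 = +77.05 cm.
Lens 2: 1/d_i2 = 1/f₂ − 1/d_o2 = 1/(16.0) − 1/(77.05) = 0.04952, so d_i2 = 20.2 cm.
The final image is real, 20.2 cm to the right of lens 2 (overall magnification ≈ 0.61).

20.2 cm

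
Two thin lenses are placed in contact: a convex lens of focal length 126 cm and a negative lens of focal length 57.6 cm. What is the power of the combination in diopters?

P = -0.942 D

P₁ = 1/f₁ = 1/(1.26 m) = +0.7937 D; P₂ = 1/f₂ = 1/(-0.576 m) = -1.736 D.
For thin lenses in contact, P = P₁ + P₂ = (+0.7937) + (-1.736) = -0.942 D.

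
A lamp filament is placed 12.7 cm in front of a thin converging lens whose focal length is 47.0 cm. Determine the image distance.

Lens equation: 1/v = 1/f − 1/u = 1/(47.00) − 1/(12.7) = 0.02128 − 0.07874 = -0.05746, so v = -17.4 cm.
The image is virtual, upright and enlarged, on the same side as the object.

17.4 cm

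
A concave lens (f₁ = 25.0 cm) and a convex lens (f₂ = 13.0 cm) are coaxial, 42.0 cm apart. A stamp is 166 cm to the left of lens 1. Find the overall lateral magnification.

f₁ = −25.0 cm (diverging).
Lens 1: 1/d_i1 = 1/(-25.0) − 1/(166) = -0.04602, so d_i1 = -21.73 cm; m₁ = −d_i1/d_o1 = +0.1309.
d_o2 = 42.0 − (-21.73) = 63.73 cm.
Lens 2: 1/d_i2 = 1/(13.0) − 1/(63.73) = 0.06123, so d_i2 = 16.33 cm; m₂ = −d_i2/d_o2 = -0.2563.
m = m₁·m₂ = (+0.1309)(-0.2563) = -0.0335.

m = -0.0335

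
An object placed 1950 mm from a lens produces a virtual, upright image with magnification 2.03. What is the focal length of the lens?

m = −d_i/d_o ⇒ d_i = −m·d_o = −(+2.03)·(1950) = -3958 mm.
1/f = 1/d_o + 1/d_i = 1/(1950) + 1/(-3958) = 0.0002602, so f = 3840 mm.
Since f is positive, the lens is converging.

f = 3840 mm (converging)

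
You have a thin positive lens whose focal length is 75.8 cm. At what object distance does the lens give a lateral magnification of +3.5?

54.1 cm

m = −d_i/d_o ⇒ d_i = −m·d_o.
1/f = 1/d_o + 1/d_i = 1/d_o − 1/(m·d_o) = (1 − 1/m)/d_o, so d_o = f(1 − 1/m) = (75.80)(1 − 1/(+3.5)) = 54.1 cm.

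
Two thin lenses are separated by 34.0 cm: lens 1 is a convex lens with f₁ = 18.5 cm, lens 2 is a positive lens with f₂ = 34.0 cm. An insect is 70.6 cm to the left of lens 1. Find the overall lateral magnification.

Lens 1: 1/d_i1 = 1/(18.5) − 1/(70.6) = 0.03989, so d_i1 = 25.07 cm; m₁ = −d_i1/d_o1 = -0.3551.
d_o2 = 34.0 − (25.07) = 8.930 cm.
Lens 2: 1/d_i2 = 1/(34.0) − 1/(8.930) = -0.08257, so d_i2 = -12.11 cm; m₂ = −d_i2/d_o2 = +1.356.
m = m₁·m₂ = (-0.3551)(+1.356) = -0.482.

m = -0.482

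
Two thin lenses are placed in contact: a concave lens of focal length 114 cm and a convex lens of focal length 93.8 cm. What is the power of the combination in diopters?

P = +0.189 D

P₁ = 1/f₁ = 1/(-1.14 m) = -0.8772 D; P₂ = 1/f₂ = 1/(0.938 m) = +1.066 D.
For thin lenses in contact, P = P₁ + P₂ = (-0.8772) + (+1.066) = +0.189 D.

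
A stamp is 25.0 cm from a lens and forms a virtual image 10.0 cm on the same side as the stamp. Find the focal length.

f = -16.7 cm (diverging)

Virtual image ⇒ d_i = −10.0 cm.
1/f = 1/d_o + 1/d_i = 1/(25.0) + 1/(-10.0) = -0.06000, so f = -16.7 cm.
Since f is negative, the lens is diverging.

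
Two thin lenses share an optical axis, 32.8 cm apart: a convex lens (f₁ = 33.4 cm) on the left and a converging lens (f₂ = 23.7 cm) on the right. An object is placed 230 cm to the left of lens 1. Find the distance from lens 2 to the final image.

Lens 1: 1/d_i1 = 1/f₁ − 1/d_o1 = 1/(33.4) − 1/(230) = 0.02559, so d_i1 = 39.07 cm.
The intermediate image is 39.07 cm to the right of lens 1, which lies 6.270 cm to the right of lens 2 — a virtual object — so d_o2 = −6.270 cm.
Lens 2: 1/d_i2 = 1/f₂ − 1/d_o2 = 1/(23.7) − 1/(-6.270) = 0.2017, so d_i2 = 4.96 cm.
The final image is real, 4.96 cm to the right of lens 2 (overall magnification ≈ -0.13).

4.96 cm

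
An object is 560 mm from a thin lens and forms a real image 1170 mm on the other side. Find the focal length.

Real image ⇒ d_i = +1170 mm.
1/f = 1/d_o + 1/d_i = 1/(560) + 1/(1170) = 0.002640, so f = 379 mm.
Since f is positive, the thin lens is converging.

f = 379 mm (converging)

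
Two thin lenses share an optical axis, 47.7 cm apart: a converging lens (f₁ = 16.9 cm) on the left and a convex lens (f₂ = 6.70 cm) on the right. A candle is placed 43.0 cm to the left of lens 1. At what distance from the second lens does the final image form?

Lens 1: 1/d_i1 = 1/f₁ − 1/d_o1 = 1/(16.9) − 1/(43.0) = 0.03592, so d_i1 = 27.84 cm.
The intermediate image is 27.84 cm to the right of lens 1, which is 47.7 − (27.84) = 19.86 cm to the left of lens 2, so d_o2 = +19.86 cm.
Lens 2: 1/d_i2 = 1/f₂ − 1/d_o2 = 1/(6.70) − 1/(19.86) = 0.09890, so d_i2 = 10.1 cm.
The final image is real, 10.1 cm to the right of lens 2 (overall magnification ≈ 0.33).

10.1 cm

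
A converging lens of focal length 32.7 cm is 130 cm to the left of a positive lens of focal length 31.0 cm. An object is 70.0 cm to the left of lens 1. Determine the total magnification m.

Lens 1: 1/d_i1 = 1/(32.7) − 1/(70.0) = 0.01630, so d_i1 = 61.37 cm; m₁ = −d_i1/d_o1 = -0.8767.
d_o2 = 130 − (61.37) = 68.63 cm.
Lens 2: 1/d_i2 = 1/(31.0) − 1/(68.63) = 0.01769, so d_i2 = 56.54 cm; m₂ = −d_i2/d_o2 = -0.8238.
m = m₁·m₂ = (-0.8767)(-0.8238) = +0.722.

m = +0.722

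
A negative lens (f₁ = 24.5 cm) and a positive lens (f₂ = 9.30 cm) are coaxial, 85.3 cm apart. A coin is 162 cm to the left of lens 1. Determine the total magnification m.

m = -0.0126

f₁ = −24.5 cm (diverging).
Lens 1: 1/d_i1 = 1/(-24.5) − 1/(162) = -0.04699, so d_i1 = -21.28 cm; m₁ = −d_i1/d_o1 = +0.1314.
d_o2 = 85.3 − (-21.28) = 106.6 cm.
Lens 2: 1/d_i2 = 1/(9.30) − 1/(106.6) = 0.09815, so d_i2 = 10.19 cm; m₂ = −d_i2/d_o2 = -0.09558.
m = m₁·m₂ = (+0.1314)(-0.09558) = -0.0126.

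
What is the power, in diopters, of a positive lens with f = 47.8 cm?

P = +2.09 D

f = 47.8 cm = 0.478 m.
P = 1/f = 1/(0.478 m) = +2.09 D.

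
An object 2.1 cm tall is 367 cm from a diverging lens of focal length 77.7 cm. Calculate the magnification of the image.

For a diverging lens, f = -77.7 cm.
1/d_i = 1/f − 1/d_o = 1/(-77.70) − 1/(367) = -0.01559, so d_i = -64.12 cm.
m = −d_i/d_o = −(-64.12)/(367) = +0.175.
The image is virtual, upright and reduced, on the same side as the object.

m = +0.175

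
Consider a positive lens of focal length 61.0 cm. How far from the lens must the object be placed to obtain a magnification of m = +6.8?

m = −d_i/d_o ⇒ d_i = −m·d_o.
1/f = 1/d_o + 1/d_i = 1/d_o − 1/(m·d_o) = (1 − 1/m)/d_o, so d_o = f(1 − 1/m) = (61.00)(1 − 1/(+6.8)) = 52.0 cm.

52.0 cm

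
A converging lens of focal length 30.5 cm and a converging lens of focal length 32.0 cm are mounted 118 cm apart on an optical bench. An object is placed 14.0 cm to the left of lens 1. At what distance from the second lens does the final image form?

Lens 1: 1/d_i1 = 1/f₁ − 1/d_o1 = 1/(30.5) − 1/(14.0) = -0.03864, so d_i1 = -25.88 cm.
The intermediate image is 25.88 cm to the left of lens 1 (virtual), which is 118 − (-25.88) = 143.9 cm to the left of lens 2, so d_o2 = +143.9 cm.
Lens 2: 1/d_i2 = 1/f₂ − 1/d_o2 = 1/(32.0) − 1/(143.9) = 0.02430, so d_i2 = 41.2 cm.
The final image is real, 41.2 cm to the right of lens 2 (overall magnification ≈ -0.53).

41.2 cm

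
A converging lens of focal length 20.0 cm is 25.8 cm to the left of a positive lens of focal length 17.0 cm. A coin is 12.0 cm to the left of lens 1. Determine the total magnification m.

m = -1.10

Lens 1: 1/d_i1 = 1/(20.0) − 1/(12.0) = -0.03333, so d_i1 = -30.00 cm; m₁ = −d_i1/d_o1 = +2.500.
d_o2 = 25.8 − (-30.00) = 55.80 cm.
Lens 2: 1/d_i2 = 1/(17.0) − 1/(55.80) = 0.04090, so d_i2 = 24.45 cm; m₂ = −d_i2/d_o2 = -0.4381.
m = m₁·m₂ = (+2.500)(-0.4381) = -1.10.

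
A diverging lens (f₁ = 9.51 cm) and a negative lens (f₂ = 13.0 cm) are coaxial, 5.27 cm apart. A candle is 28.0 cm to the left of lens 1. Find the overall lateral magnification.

m = +0.130

f₁ = −9.51 cm (diverging).
Lens 1: 1/d_i1 = 1/(-9.51) − 1/(28.0) = -0.1409, so d_i1 = -7.099 cm; m₁ = −d_i1/d_o1 = +0.2535.
d_o2 = 5.27 − (-7.099) = 12.37 cm.
f₂ = −13.0 cm (diverging).
Lens 2: 1/d_i2 = 1/(-13.0) − 1/(12.37) = -0.1578, so d_i2 = -6.339 cm; m₂ = −d_i2/d_o2 = +0.5124.
m = m₁·m₂ = (+0.2535)(+0.5124) = +0.130.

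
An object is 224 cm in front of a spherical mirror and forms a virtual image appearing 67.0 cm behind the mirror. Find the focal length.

Virtual image ⇒ d_i = −67.0 cm.
1/f = 1/d_o + 1/d_i = 1/(224) + 1/(-67.0) = -0.01046, so f = -95.6 cm.
Since f is negative, the spherical mirror is convex.

f = -95.6 cm (convex)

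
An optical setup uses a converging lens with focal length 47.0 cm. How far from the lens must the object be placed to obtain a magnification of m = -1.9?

71.7 cm

m = −d_i/d_o ⇒ d_i = −m·d_o.
1/f = 1/d_o + 1/d_i = 1/d_o − 1/(m·d_o) = (1 − 1/m)/d_o, so d_o = f(1 − 1/m) = (47.00)(1 − 1/(-1.9)) = 71.7 cm.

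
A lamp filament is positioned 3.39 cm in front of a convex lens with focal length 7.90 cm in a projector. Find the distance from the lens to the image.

Lens equation: 1/q = 1/f − 1/p = 1/(7.900) − 1/(3.39) = 0.1266 − 0.2950 = -0.1684, so q = -5.94 cm.
The image is virtual, upright and enlarged, on the same side as the object.

5.94 cm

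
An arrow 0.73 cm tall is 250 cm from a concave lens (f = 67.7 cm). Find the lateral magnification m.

For a concave lens, f = -67.7 cm.
1/d_i = 1/f − 1/d_o = 1/(-67.70) − 1/(250) = -0.01877, so d_i = -53.27 cm.
m = −d_i/d_o = −(-53.27)/(250) = +0.213.
The image is virtual, upright and reduced, on the same side as the object.

m = +0.213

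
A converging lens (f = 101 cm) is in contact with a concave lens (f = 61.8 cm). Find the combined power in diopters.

P₁ = 1/f₁ = 1/(1.01 m) = +0.9901 D; P₂ = 1/f₂ = 1/(-0.618 m) = -1.618 D.
For thin lenses in contact, P = P₁ + P₂ = (+0.9901) + (-1.618) = -0.628 D.

P = -0.628 D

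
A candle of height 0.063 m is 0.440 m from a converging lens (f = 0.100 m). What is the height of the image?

1/d_i = 1/f − 1/d_o = 1/(0.1000) − 1/(0.440) = 7.727, so d_i = 0.1294 m.
m = −d_i/d_o = -0.2941.
|h_i| = |m|·h_o = 0.2941 × 0.063 = 0.0185 m. The image is real, inverted and reduced, on the far side of the lens.

0.0185 m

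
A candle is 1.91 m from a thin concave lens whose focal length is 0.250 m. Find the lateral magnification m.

For a concave lens, f = -0.250 m.
1/d_i = 1/f − 1/d_o = 1/(-0.2500) − 1/(1.91) = -4.524, so d_i = -0.2211 m.
m = −d_i/d_o = −(-0.2211)/(1.91) = +0.116.
The image is virtual, upright and reduced, on the same side as the object.

m = +0.116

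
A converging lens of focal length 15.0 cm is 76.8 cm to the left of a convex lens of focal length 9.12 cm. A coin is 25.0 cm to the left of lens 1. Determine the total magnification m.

Lens 1: 1/d_i1 = 1/(15.0) − 1/(25.0) = 0.02667, so d_i1 = 37.50 cm; m₁ = −d_i1/d_o1 = -1.500.
d_o2 = 76.8 − (37.50) = 39.30 cm.
Lens 2: 1/d_i2 = 1/(9.12) − 1/(39.30) = 0.08420, so d_i2 = 11.88 cm; m₂ = −d_i2/d_o2 = -0.3022.
m = m₁·m₂ = (-1.500)(-0.3022) = +0.453.

m = +0.453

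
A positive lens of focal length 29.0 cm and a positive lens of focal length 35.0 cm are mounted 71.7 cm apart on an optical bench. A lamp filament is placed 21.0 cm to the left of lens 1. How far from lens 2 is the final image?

45.9 cm

Lens 1: 1/d_i1 = 1/f₁ − 1/d_o1 = 1/(29.0) − 1/(21.0) = -0.01314, so d_i1 = -76.12 cm.
The intermediate image is 76.12 cm to the left of lens 1 (virtual), which is 71.7 − (-76.12) = 147.8 cm to the left of lens 2, so d_o2 = +147.8 cm.
Lens 2: 1/d_i2 = 1/f₂ − 1/d_o2 = 1/(35.0) − 1/(147.8) = 0.02181, so d_i2 = 45.9 cm.
The final image is real, 45.9 cm to the right of lens 2 (overall magnification ≈ -1.1).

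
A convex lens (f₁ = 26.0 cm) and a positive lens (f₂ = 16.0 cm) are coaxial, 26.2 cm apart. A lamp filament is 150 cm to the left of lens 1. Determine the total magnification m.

Lens 1: 1/d_i1 = 1/(26.0) − 1/(150) = 0.03179, so d_i1 = 31.45 cm; m₁ = −d_i1/d_o1 = -0.2097.
d_o2 = 26.2 − (31.45) = -5.250 cm (virtual object).
Lens 2: 1/d_i2 = 1/(16.0) − 1/(-5.250) = 0.2530, so d_i2 = 3.953 cm; m₂ = −d_i2/d_o2 = +0.7529.
m = m₁·m₂ = (-0.2097)(+0.7529) = -0.158.

m = -0.158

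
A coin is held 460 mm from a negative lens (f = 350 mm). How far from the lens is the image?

For a negative lens, f = -350 mm.
Thin-lens equation: 1/q = 1/f − 1/p = 1/(-350.0) − 1/(460) = -0.002857 − 0.002174 = -0.005031, so q = -199 mm.
The image is virtual, upright and reduced, on the same side as the object.

199 mm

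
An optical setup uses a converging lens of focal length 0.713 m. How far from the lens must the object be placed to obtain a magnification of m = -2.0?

1.07 m

m = −d_i/d_o ⇒ d_i = −m·d_o.
1/f = 1/d_o + 1/d_i = 1/d_o − 1/(m·d_o) = (1 − 1/m)/d_o, so d_o = f(1 − 1/m) = (0.7130)(1 − 1/(-2.0)) = 1.07 m.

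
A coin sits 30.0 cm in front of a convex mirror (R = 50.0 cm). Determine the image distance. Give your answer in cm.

f = R/2 = 50.0/2 = 25.00 cm; for a convex mirror, f = -25.00 cm.
Mirror equation: 1/v = 1/f − 1/u = 1/(-25.00) − 1/(30.0) = -0.04000 − 0.03333 = -0.07333, so v = -13.6 cm.
The image is virtual, upright and reduced, behind the mirror.

13.6 cm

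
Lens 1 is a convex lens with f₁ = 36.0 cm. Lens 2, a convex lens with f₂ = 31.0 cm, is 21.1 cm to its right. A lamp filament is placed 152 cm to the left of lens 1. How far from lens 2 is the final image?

14.2 cm

Lens 1: 1/d_i1 = 1/f₁ − 1/d_o1 = 1/(36.0) − 1/(152) = 0.02120, so d_i1 = 47.17 cm.
The intermediate image is 47.17 cm to the right of lens 1, which lies 26.07 cm to the right of lens 2 — a virtual object — so d_o2 = −26.07 cm.
Lens 2: 1/d_i2 = 1/f₂ − 1/d_o2 = 1/(31.0) − 1/(-26.07) = 0.07062, so d_i2 = 14.2 cm.
The final image is real, 14.2 cm to the right of lens 2 (overall magnification ≈ -0.17).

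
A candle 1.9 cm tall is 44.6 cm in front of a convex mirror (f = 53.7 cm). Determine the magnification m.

m = +0.546

For a convex mirror, f = -53.7 cm.
1/d_i = 1/f − 1/d_o = 1/(-53.70) − 1/(44.6) = -0.04104, so d_i = -24.36 cm.
m = −d_i/d_o = −(-24.36)/(44.6) = +0.546.
The image is virtual, upright and reduced, behind the mirror.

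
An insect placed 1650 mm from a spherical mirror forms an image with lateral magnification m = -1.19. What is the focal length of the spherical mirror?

m = −d_i/d_o ⇒ d_i = −m·d_o = −(-1.19)·(1650) = 1964 mm.
1/f = 1/d_o + 1/d_i = 1/(1650) + 1/(1964) = 0.001115, so f = 897 mm.
Since f is positive, the spherical mirror is concave.

f = 897 mm (concave)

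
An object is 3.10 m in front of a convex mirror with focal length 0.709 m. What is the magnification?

For a convex mirror, f = -0.709 m.
1/d_i = 1/f − 1/d_o = 1/(-0.7090) − 1/(3.10) = -1.733, so d_i = -0.5770 m.
m = −d_i/d_o = −(-0.5770)/(3.10) = +0.186.
The image is virtual, upright and reduced, behind the mirror.

m = +0.186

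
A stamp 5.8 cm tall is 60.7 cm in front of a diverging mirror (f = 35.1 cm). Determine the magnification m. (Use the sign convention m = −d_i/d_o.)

m = +0.366

For a diverging mirror, f = -35.1 cm.
1/d_i = 1/f − 1/d_o = 1/(-35.10) − 1/(60.7) = -0.04496, so d_i = -22.24 cm.
m = −d_i/d_o = −(-22.24)/(60.7) = +0.366.
The image is virtual, upright and reduced, behind the mirror.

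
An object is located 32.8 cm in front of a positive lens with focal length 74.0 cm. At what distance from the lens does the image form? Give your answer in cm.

Thin-lens equation: 1/d_i = 1/f − 1/d_o = 1/(74.00) − 1/(32.8) = 0.01351 − 0.03049 = -0.01697, so d_i = -58.9 cm.
The image is virtual, upright and enlarged, on the same side as the object.

58.9 cm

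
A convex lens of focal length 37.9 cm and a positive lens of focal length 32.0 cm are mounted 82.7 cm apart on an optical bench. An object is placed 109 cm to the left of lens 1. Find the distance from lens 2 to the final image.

106 cm

Lens 1: 1/d_i1 = 1/f₁ − 1/d_o1 = 1/(37.9) − 1/(109) = 0.01721, so d_i1 = 58.10 cm.
The intermediate image is 58.10 cm to the right of lens 1, which is 82.7 − (58.10) = 24.60 cm to the left of lens 2, so d_o2 = +24.60 cm.
Lens 2: 1/d_i2 = 1/f₂ − 1/d_o2 = 1/(32.0) − 1/(24.60) = -0.009400, so d_i2 = -106 cm.
The final image is virtual, 106 cm to the left of lens 2 (overall magnification ≈ -2.3).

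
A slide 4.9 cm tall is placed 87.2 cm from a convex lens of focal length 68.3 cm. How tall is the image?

17.7 cm

1/d_i = 1/f − 1/d_o = 1/(68.30) − 1/(87.2) = 0.003173, so d_i = 315.1 cm.
m = −d_i/d_o = -3.614.
|h_i| = |m|·h_o = 3.614 × 4.9 = 17.7 cm. The image is real, inverted and enlarged, on the far side of the lens.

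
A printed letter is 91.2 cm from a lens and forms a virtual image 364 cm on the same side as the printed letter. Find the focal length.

f = 122 cm (converging)

Virtual image ⇒ d_i = −364 cm.
1/f = 1/d_o + 1/d_i = 1/(91.2) + 1/(-364) = 0.008218, so f = 122 cm.
Since f is positive, the lens is converging.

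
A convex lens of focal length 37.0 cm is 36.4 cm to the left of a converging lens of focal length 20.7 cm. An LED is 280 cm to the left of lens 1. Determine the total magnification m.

Lens 1: 1/d_i1 = 1/(37.0) − 1/(280) = 0.02346, so d_i1 = 42.63 cm; m₁ = −d_i1/d_o1 = -0.1522.
d_o2 = 36.4 − (42.63) = -6.230 cm (virtual object).
Lens 2: 1/d_i2 = 1/(20.7) − 1/(-6.230) = 0.2088, so d_i2 = 4.789 cm; m₂ = −d_i2/d_o2 = +0.7687.
m = m₁·m₂ = (-0.1522)(+0.7687) = -0.117.

m = -0.117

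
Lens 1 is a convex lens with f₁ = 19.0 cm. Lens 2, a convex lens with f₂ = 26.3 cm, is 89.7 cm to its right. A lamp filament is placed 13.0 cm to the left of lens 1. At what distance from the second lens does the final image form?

Lens 1: 1/d_i1 = 1/f₁ − 1/d_o1 = 1/(19.0) − 1/(13.0) = -0.02429, so d_i1 = -41.17 cm.
The intermediate image is 41.17 cm to the left of lens 1 (virtual), which is 89.7 − (-41.17) = 130.9 cm to the left of lens 2, so d_o2 = +130.9 cm.
Lens 2: 1/d_i2 = 1/f₂ − 1/d_o2 = 1/(26.3) − 1/(130.9) = 0.03038, so d_i2 = 32.9 cm.
The final image is real, 32.9 cm to the right of lens 2 (overall magnification ≈ -0.80).

32.9 cm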